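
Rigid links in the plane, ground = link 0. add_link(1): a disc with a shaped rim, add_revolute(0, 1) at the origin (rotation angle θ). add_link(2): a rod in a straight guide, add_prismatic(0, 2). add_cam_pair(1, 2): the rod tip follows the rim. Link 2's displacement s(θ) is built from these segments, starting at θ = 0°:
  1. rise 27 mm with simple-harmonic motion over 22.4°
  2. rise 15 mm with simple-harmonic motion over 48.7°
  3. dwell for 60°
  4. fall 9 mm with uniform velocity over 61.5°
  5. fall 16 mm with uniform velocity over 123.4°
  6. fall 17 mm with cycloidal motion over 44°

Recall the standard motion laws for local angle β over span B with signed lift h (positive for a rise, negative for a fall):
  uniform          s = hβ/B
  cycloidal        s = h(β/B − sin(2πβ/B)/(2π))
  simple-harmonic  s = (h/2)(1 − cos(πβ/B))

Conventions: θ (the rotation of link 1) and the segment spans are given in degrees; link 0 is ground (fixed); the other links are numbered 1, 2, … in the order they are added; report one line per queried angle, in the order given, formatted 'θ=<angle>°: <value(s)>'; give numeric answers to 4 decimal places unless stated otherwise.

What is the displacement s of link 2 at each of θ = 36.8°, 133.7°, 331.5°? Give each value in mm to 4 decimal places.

segment 1 (0° to 22.4°, simple-harmonic, h = 27) is passed completely: s = 0.0000 + (27) = 27.0000
θ = 36.8° falls in segment 2 (22.4° to 71.1°, simple-harmonic, h = 15): β = 36.8 − 22.4 = 14.4°, B = 48.7°; Δs = 15/2·(1 − cos(π·0.2957)) = 3.0098; s = 27.0000 + 3.0098 = 30.0098
segment 2 (22.4° to 71.1°, simple-harmonic, h = 15) is passed completely: s = 27.0000 + (15) = 42.0000
segment 3 (71.1° to 131.1°, dwell): s unchanged at 42.0000
θ = 133.7° falls in segment 4 (131.1° to 192.6°, uniform, h = -9): β = 133.7 − 131.1 = 2.6°, B = 61.5°; Δs = -9·2.6/61.5 = -0.3805; s = 42.0000 − 0.3805 = 41.6195
segment 4 (131.1° to 192.6°, uniform, h = -9) is passed completely: s = 42.0000 + (-9) = 33.0000
segment 5 (192.6° to 316°, uniform, h = -16) is passed completely: s = 33.0000 + (-16) = 17.0000
θ = 331.5° falls in segment 6 (316° to 360°, cycloidal, h = -17): β = 331.5 − 316 = 15.5°, B = 44°; Δs = -17·(0.3523 − sin(2π·0.3523)/(2π)) = -3.8227; s = 17.0000 − 3.8227 = 13.1773

θ=36.8°: 30.0098
θ=133.7°: 41.6195
θ=331.5°: 13.1773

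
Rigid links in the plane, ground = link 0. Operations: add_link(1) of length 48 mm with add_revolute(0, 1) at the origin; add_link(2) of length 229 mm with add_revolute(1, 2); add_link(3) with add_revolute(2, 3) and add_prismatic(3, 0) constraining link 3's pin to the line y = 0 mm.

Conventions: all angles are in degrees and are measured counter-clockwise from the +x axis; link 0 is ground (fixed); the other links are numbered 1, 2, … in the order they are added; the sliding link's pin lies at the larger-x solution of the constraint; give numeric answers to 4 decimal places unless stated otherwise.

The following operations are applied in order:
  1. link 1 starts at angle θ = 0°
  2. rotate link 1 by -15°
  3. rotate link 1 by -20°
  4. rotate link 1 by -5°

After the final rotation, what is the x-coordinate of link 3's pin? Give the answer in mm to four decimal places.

geometry: r = 48 mm, L = 229 mm, e = 0 mm; θ starts at 0°
rotate link 1 by -15°: θ ← 0° -15° = -15°
rotate link 1 by -20°: θ ← -15° -20° = -35°
rotate link 1 by -5°: θ ← -35° -5° = -40°
crank pin P = (r cos θ, r sin θ) = (36.770133, -30.853805)
h = r sin θ − e = -30.853805 − 0 = -30.853805
x = r cos θ + √(L² − h²) = 36.770133 + 226.911971 = 263.682105

263.6821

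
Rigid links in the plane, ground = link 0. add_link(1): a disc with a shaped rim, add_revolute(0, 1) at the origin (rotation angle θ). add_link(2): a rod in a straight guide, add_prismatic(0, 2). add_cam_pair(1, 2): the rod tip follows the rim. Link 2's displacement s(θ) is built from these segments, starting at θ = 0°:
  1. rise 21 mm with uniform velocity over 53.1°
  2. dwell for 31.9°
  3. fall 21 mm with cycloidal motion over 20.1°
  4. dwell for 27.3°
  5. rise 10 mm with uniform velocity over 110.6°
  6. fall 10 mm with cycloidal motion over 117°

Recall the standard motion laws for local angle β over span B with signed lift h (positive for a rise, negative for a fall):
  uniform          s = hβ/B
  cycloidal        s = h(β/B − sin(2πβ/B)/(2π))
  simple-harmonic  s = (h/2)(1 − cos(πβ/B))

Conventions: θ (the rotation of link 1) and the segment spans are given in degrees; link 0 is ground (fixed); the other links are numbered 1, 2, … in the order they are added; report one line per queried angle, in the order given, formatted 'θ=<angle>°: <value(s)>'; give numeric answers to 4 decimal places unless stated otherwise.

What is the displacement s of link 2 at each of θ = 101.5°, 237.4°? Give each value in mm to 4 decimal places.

segment 1 (0° to 53.1°, uniform, h = 21) is passed completely: s = 0.0000 + (21) = 21.0000
segment 2 (53.1° to 85°, dwell): s unchanged at 21.0000
θ = 101.5° falls in segment 3 (85° to 105.1°, cycloidal, h = -21): β = 101.5 − 85 = 16.5°, B = 20.1°; Δs = -21·(0.8209 − sin(2π·0.8209)/(2π)) = -20.2549; s = 21.0000 − 20.2549 = 0.7451
segment 3 (85° to 105.1°, cycloidal, h = -21) is passed completely: s = 21.0000 + (-21) = 0.0000
segment 4 (105.1° to 132.4°, dwell): s unchanged at 0.0000
θ = 237.4° falls in segment 5 (132.4° to 243°, uniform, h = 10): β = 237.4 − 132.4 = 105°, B = 110.6°; Δs = 10·105/110.6 = 9.4937; s = 0.0000 + 9.4937 = 9.4937

θ=101.5°: 0.7451
θ=237.4°: 9.4937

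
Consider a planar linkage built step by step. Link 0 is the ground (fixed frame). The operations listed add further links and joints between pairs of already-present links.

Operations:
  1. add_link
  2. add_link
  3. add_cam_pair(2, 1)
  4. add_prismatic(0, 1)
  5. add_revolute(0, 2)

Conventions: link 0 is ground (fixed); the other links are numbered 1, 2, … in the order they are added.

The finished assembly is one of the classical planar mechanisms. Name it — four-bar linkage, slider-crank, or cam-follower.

links: 3 (incl. ground); joints: 1 revolute, 1 prismatic, 1 higher (cam) pair, forming one closed loop
3 links, revolute + prismatic + higher pair in one loop → cam-follower

cam-follower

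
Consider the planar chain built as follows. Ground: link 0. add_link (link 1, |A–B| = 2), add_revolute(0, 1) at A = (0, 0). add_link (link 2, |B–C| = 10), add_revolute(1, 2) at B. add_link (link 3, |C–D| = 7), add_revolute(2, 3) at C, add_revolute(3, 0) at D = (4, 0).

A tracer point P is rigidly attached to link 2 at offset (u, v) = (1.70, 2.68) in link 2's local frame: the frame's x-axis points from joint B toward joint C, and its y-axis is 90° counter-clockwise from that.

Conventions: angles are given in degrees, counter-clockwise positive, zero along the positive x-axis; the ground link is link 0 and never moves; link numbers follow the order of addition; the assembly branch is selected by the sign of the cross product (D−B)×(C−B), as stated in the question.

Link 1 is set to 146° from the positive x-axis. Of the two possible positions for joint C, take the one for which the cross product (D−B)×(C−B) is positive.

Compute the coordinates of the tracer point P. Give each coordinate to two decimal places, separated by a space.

A=(0,0), D=(4.00,0)
B = A + 2.00·(cos146°, sin146°) = (-1.6581, 1.1184)
|BD| = 5.7675
circle(B,10.00) ∩ circle(D,7.00): a=7.3051, h=6.8291
  candidates: C₊=(6.8326,6.4013) cross=39.387; C₋=(4.1841,-6.9976) cross=-39.387
  branch + wants cross > 0 → take C=(6.8326,6.4013) (cross=39.387)
ex = (C−B)/|BC| = (0.8491,0.5283); ey = (-0.5283,0.8491)
P = B + 1.70·ex + 2.68·ey = (-1.6305,4.2920)

-1.63 4.29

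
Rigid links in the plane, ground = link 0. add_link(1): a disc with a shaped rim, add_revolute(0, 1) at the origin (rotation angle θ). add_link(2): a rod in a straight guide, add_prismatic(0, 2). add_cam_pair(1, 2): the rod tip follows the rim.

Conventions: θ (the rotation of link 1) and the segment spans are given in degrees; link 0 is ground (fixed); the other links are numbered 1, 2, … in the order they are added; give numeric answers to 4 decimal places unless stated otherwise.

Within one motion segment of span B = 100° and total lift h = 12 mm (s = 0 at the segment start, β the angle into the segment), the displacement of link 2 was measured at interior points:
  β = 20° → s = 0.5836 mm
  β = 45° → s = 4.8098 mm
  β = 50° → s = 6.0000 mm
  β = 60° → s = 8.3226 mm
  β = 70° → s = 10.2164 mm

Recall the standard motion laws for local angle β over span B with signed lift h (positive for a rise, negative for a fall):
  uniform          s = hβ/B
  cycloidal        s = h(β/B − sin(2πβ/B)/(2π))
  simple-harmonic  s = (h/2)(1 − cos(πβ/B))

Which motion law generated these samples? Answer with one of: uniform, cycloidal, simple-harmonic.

candidates at β/B = r: uniform s = h·r (linear in β); cycloidal s = h·(r − sin(2πr)/(2π)); simple-harmonic s = (h/2)(1 − cos(πr))
β=20°: printed 0.5836 | uniform 2.4000, cycloidal 0.5836, simple-harmonic 1.1459
β=45°: printed 4.8098 | uniform 5.4000, cycloidal 4.8098, simple-harmonic 5.0614
β=50°: printed 6.0000 | uniform 6.0000, cycloidal 6.0000, simple-harmonic 6.0000
β=60°: printed 8.3226 | uniform 7.2000, cycloidal 8.3226, simple-harmonic 7.8541
β=70°: printed 10.2164 | uniform 8.4000, cycloidal 10.2164, simple-harmonic 9.5267
only one law matches every sample → cycloidal

cycloidal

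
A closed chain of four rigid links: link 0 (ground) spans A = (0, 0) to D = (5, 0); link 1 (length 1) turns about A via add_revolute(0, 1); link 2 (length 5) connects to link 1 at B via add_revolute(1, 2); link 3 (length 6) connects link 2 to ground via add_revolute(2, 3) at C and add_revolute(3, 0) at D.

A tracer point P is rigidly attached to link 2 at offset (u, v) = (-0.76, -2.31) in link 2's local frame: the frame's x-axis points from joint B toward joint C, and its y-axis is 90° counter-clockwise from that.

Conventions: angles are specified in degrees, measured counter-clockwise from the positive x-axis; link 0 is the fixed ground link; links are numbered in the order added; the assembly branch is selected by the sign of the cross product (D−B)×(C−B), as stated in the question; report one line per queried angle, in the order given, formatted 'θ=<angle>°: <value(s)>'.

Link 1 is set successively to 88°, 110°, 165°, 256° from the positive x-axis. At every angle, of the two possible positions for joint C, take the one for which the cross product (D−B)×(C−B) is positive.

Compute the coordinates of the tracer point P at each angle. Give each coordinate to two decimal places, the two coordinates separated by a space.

A=(0,0), D=(5.00,0)
θ=88°: B = A + 1.00·(cos88°, sin88°) = (0.0349, 0.9994)
θ=88°: |BD| = 5.0647
θ=88°: circle(B,5.00) ∩ circle(D,6.00): a=1.4464, h=4.7862
θ=88°:   candidates: C₊=(2.3973,5.4061) cross=24.241; C₋=(0.5084,-3.9781) cross=-24.241
θ=88°:   branch + wants cross > 0 → take C=(2.3973,5.4061) (cross=24.241)
θ=88°: ex = (C−B)/|BC| = (0.4725,0.8813); ey = (-0.8813,0.4725)
θ=88°: P = B + -0.76·ex + -2.31·ey = (1.7117,-0.7619)
θ=110°: B = A + 1.00·(cos110°, sin110°) = (-0.3420, 0.9397)
θ=110°: |BD| = 5.4240
θ=110°: circle(B,5.00) ∩ circle(D,6.00): a=1.6980, h=4.7028
θ=110°:   candidates: C₊=(2.1451,5.2772) cross=25.508; C₋=(0.5156,-3.9862) cross=-25.508
θ=110°:   branch + wants cross > 0 → take C=(2.1451,5.2772) (cross=25.508)
θ=110°: ex = (C−B)/|BC| = (0.4974,0.8675); ey = (-0.8675,0.4974)
θ=110°: P = B + -0.76·ex + -2.31·ey = (1.2839,-0.8687)
θ=165°: B = A + 1.00·(cos165°, sin165°) = (-0.9659, 0.2588)
θ=165°: |BD| = 5.9715
θ=165°: circle(B,5.00) ∩ circle(D,6.00): a=2.0647, h=4.5538
θ=165°:   candidates: C₊=(1.2942,4.7188) cross=27.193; C₋=(0.8995,-4.3802) cross=-27.193
θ=165°:   branch + wants cross > 0 → take C=(1.2942,4.7188) (cross=27.193)
θ=165°: ex = (C−B)/|BC| = (0.4520,0.8920); ey = (-0.8920,0.4520)
θ=165°: P = B + -0.76·ex + -2.31·ey = (0.7511,-1.4633)
θ=256°: B = A + 1.00·(cos256°, sin256°) = (-0.2419, -0.9703)
θ=256°: |BD| = 5.3310
θ=256°: circle(B,5.00) ∩ circle(D,6.00): a=1.6338, h=4.7255
θ=256°:   candidates: C₊=(0.5045,3.9737) cross=25.192; C₋=(2.2247,-5.3195) cross=-25.192
θ=256°:   branch + wants cross > 0 → take C=(0.5045,3.9737) (cross=25.192)
θ=256°: ex = (C−B)/|BC| = (0.1493,0.9888); ey = (-0.9888,0.1493)
θ=256°: P = B + -0.76·ex + -2.31·ey = (1.9287,-2.0666)

θ=88°: 1.71 -0.76
θ=110°: 1.28 -0.87
θ=165°: 0.75 -1.46
θ=256°: 1.93 -2.07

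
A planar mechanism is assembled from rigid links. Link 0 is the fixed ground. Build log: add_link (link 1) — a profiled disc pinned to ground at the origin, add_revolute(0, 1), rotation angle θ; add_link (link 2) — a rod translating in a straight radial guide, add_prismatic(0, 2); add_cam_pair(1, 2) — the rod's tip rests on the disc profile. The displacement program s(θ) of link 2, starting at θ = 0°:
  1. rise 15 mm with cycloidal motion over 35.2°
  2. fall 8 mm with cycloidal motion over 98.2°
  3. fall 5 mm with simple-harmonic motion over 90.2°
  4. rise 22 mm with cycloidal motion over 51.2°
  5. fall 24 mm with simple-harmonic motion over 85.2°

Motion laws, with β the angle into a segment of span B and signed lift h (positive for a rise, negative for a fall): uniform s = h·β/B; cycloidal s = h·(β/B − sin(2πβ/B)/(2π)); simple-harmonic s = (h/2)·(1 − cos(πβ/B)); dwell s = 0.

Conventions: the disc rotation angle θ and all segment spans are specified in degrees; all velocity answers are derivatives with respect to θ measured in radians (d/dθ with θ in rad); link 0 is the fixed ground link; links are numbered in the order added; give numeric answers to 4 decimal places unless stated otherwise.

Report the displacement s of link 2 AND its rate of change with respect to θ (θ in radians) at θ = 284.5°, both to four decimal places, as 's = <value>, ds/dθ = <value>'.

seg 1 [0°–35.2°] cycloidal, h=15: full span → s += 15 → s = 15.0000
seg 2 [35.2°–133.4°] cycloidal, h=-8: full span → s += -8 → s = 7.0000
seg 3 [133.4°–223.6°] simple-harmonic, h=-5: full span → s += -5 → s = 2.0000
seg 4 [223.6°–274.8°] cycloidal, h=22: full span → s += 22 → s = 24.0000
seg 5 [274.8°–360°] simple-harmonic, h=-24: θ=284.5° here. β=9.7, B=85.2. -24/2·(1 − cos(π·0.1138)) = -0.7594 → s = 23.2406
velocity in seg [274.8°–360°] (simple-harmonic), θ in radians: β = 9.7° = 0.1693 rad, B = 85.2° = 1.4870 rad; ds/dθ = (πh/(2B)) sin(πβ/B) = (π·(-24)/(2·1.4870)) sin(π·0.1138) = -8.875578 mm/rad

s = 23.2406, ds/dθ = -8.8756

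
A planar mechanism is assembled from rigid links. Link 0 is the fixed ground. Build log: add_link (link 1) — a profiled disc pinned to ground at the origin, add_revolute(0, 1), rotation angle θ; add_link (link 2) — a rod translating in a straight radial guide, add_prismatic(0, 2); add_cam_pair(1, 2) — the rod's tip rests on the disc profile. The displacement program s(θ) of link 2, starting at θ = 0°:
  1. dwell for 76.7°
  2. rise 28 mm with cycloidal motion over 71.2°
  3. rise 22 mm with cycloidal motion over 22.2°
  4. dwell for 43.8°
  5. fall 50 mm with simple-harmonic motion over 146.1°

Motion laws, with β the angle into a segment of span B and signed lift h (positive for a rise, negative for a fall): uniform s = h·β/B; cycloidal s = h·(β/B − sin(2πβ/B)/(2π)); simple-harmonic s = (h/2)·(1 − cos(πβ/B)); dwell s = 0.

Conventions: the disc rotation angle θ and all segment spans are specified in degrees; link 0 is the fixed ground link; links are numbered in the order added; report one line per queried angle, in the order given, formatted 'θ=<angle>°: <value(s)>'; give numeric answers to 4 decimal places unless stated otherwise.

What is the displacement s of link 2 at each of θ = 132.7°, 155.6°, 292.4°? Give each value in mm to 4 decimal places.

seg 1 [0°–76.7°] dwell: s stays 0.0000
seg 2 [76.7°–147.9°] cycloidal, h=28: θ=132.7° here. β=56, B=71.2. 28·(0.7865 − sin(2π·0.7865)/(2π)) = 26.3620 → s = 26.3620
seg 2 [76.7°–147.9°] cycloidal, h=28: full span → s += 28 → s = 28.0000
seg 3 [147.9°–170.1°] cycloidal, h=22: θ=155.6° here. β=7.7, B=22.2. 22·(0.3468 − sin(2π·0.3468)/(2π)) = 4.7577 → s = 32.7577
seg 3 [147.9°–170.1°] cycloidal, h=22: full span → s += 22 → s = 50.0000
seg 4 [170.1°–213.9°] dwell: s stays 50.0000
seg 5 [213.9°–360°] simple-harmonic, h=-50: θ=292.4° here. β=78.5, B=146.1. -50/2·(1 − cos(π·0.5373)) = -27.9231 → s = 22.0769

θ=132.7°: 26.3620
θ=155.6°: 32.7577
θ=292.4°: 22.0769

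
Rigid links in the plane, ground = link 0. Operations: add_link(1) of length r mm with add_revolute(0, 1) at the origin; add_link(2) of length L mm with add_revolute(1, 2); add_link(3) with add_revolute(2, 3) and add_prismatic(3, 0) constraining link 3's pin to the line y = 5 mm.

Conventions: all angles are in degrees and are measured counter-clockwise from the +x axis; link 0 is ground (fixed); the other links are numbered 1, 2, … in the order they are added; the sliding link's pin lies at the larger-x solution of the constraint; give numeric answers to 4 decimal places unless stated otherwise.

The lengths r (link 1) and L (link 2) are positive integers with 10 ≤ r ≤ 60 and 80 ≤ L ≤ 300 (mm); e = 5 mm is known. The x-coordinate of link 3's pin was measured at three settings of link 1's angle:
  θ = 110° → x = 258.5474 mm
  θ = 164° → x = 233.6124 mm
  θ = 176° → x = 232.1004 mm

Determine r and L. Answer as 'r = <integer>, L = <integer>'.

constraint per measurement: (x − r cos θ)² + (r sin θ − e)² = L²
subtracting the θ₁ and θ₂ equations cancels the r² and L² terms:
r = (x₁² − x₂²) / (2[(x₁cos θ₁ + e sin θ₁) − (x₂cos θ₂ + e sin θ₂)]) = 44.0000 → r = 44
L² = (x₁ − r cos θ₁)² + (r sin θ₁ − e)² = 76175.9941 → L = 276.0000 → L = 276
check at θ₃=176°: x = 232.1004 (printed 232.1004) ✓

r = 44, L = 276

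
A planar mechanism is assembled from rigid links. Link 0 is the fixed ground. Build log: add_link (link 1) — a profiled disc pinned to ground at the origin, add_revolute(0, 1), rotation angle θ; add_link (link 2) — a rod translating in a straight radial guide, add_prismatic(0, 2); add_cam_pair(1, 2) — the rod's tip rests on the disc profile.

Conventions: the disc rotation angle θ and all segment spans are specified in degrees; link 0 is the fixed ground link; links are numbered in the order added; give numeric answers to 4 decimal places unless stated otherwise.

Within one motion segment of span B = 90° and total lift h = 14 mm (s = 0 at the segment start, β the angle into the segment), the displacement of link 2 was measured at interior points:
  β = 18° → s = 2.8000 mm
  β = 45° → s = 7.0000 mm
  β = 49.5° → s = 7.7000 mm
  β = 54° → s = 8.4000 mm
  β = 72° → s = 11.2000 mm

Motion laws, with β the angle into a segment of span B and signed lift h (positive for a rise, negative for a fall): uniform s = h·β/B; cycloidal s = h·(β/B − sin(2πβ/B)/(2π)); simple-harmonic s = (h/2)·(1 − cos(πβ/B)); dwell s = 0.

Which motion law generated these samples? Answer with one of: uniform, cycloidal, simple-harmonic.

candidates at β/B = r: uniform s = h·r (linear in β); cycloidal s = h·(r − sin(2πr)/(2π)); simple-harmonic s = (h/2)(1 − cos(πr))
β=18°: printed 2.8000 | uniform 2.8000, cycloidal 0.6809, simple-harmonic 1.3369
β=45°: printed 7.0000 | uniform 7.0000, cycloidal 7.0000, simple-harmonic 7.0000
β=49.5°: printed 7.7000 | uniform 7.7000, cycloidal 8.3885, simple-harmonic 8.0950
β=54°: printed 8.4000 | uniform 8.4000, cycloidal 9.7097, simple-harmonic 9.1631
β=72°: printed 11.2000 | uniform 11.2000, cycloidal 13.3191, simple-harmonic 12.6631
only one law matches every sample → uniform

uniform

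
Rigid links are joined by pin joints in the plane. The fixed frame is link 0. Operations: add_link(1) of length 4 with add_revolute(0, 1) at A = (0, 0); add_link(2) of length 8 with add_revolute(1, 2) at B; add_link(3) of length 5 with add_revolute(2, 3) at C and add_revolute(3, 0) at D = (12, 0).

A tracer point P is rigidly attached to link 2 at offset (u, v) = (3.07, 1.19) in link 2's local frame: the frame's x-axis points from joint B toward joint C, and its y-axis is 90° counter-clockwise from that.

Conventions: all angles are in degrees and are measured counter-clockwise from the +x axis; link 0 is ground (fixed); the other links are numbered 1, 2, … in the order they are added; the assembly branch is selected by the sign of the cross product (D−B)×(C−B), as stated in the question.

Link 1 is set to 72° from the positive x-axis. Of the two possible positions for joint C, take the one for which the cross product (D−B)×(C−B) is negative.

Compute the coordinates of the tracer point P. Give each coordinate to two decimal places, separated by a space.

A=(0,0), D=(12.00,0)
B = A + 4.00·(cos72°, sin72°) = (1.2361, 3.8042)
|BD| = 11.4164
circle(B,8.00) ∩ circle(D,5.00): a=7.4163, h=2.9998
  candidates: C₊=(9.2281,4.1613) cross=34.247; C₋=(7.2289,-1.4954) cross=-34.247
  branch - wants cross < 0 → take C=(7.2289,-1.4954) (cross=-34.247)
ex = (C−B)/|BC| = (0.7491,-0.6625); ey = (0.6625,0.7491)
P = B + 3.07·ex + 1.19·ey = (4.3241,2.6619)

4.32 2.66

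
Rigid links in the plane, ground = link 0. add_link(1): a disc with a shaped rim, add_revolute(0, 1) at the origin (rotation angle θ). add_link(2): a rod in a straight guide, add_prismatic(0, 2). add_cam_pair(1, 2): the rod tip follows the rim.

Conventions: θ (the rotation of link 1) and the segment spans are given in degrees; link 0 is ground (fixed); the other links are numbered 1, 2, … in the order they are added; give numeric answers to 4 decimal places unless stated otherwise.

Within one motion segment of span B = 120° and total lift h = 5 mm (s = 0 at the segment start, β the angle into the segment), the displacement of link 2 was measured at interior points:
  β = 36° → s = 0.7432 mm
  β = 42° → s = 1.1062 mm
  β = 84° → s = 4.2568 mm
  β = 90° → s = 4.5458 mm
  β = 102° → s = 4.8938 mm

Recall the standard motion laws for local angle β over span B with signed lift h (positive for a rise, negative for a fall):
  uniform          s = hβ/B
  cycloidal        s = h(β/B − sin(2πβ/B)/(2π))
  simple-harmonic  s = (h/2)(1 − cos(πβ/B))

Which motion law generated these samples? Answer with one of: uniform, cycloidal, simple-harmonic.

candidates at β/B = r: uniform s = h·r (linear in β); cycloidal s = h·(r − sin(2πr)/(2π)); simple-harmonic s = (h/2)(1 − cos(πr))
β=36°: printed 0.7432 | uniform 1.5000, cycloidal 0.7432, simple-harmonic 1.0305
β=42°: printed 1.1062 | uniform 1.7500, cycloidal 1.1062, simple-harmonic 1.3650
β=84°: printed 4.2568 | uniform 3.5000, cycloidal 4.2568, simple-harmonic 3.9695
β=90°: printed 4.5458 | uniform 3.7500, cycloidal 4.5458, simple-harmonic 4.2678
β=102°: printed 4.8938 | uniform 4.2500, cycloidal 4.8938, simple-harmonic 4.7275
only one law matches every sample → cycloidal

cycloidal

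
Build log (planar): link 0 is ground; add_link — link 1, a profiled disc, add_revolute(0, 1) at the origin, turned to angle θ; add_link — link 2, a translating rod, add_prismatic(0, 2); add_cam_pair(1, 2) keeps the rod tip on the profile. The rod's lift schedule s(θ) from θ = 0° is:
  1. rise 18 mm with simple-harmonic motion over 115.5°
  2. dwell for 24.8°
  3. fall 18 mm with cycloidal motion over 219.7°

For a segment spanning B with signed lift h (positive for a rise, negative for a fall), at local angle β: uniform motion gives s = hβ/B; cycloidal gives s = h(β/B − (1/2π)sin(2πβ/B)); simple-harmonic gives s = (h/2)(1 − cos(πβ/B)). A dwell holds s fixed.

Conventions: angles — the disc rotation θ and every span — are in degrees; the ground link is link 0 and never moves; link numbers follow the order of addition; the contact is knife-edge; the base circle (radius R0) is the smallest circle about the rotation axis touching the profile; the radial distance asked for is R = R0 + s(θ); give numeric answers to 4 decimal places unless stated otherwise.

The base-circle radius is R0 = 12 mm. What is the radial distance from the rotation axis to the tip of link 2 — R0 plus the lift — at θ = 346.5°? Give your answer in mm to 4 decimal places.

seg 1 [0°–115.5°] simple-harmonic, h=18: full span → s += 18 → s = 18.0000
seg 2 [115.5°–140.3°] dwell: s stays 18.0000
seg 3 [140.3°–360°] cycloidal, h=-18: θ=346.5° here. β=206.2, B=219.7. -18·(0.9386 − sin(2π·0.9386)/(2π)) = -17.9727 → s = 0.0273
R = R0 + s = 12 + 0.0273 = 12.0273

12.0273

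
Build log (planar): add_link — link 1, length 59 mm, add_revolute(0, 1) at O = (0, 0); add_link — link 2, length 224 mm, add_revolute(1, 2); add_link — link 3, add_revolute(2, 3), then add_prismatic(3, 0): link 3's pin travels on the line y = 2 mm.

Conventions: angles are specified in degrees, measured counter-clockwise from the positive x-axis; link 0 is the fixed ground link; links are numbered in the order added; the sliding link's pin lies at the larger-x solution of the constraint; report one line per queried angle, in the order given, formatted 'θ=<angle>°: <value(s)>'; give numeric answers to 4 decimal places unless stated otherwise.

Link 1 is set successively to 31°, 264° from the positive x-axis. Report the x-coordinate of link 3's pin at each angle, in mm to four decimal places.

geometry: r = 59 mm, L = 224 mm, e = 2 mm
θ=31°: crank pin P = (r cos θ, r sin θ) = (50.572871, 30.387246)
θ=31°: h = r sin θ − e = 30.387246 − 2 = 28.387246
θ=31°: x = r cos θ + √(L² − h²) = 50.572871 + 222.193979 = 272.766850
θ=264°: crank pin P = (r cos θ, r sin θ) = (-6.167179, -58.676792)
θ=264°: h = r sin θ − e = -58.676792 − 2 = -60.676792
θ=264°: x = r cos θ + √(L² − h²) = -6.167179 + 215.625432 = 209.458253

θ=31°: 272.7668
θ=264°: 209.4583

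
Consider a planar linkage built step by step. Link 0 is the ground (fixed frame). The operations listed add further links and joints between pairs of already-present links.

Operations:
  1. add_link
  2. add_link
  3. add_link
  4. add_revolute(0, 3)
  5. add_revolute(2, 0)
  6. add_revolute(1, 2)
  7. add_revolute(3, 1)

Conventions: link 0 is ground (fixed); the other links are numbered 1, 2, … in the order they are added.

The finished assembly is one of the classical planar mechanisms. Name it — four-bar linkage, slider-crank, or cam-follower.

links: 4 (incl. ground); joints: 4 revolute, 0 prismatic, 0 higher (cam) pair, forming one closed loop
4 links in a single 4R loop → four-bar linkage

four-bar linkage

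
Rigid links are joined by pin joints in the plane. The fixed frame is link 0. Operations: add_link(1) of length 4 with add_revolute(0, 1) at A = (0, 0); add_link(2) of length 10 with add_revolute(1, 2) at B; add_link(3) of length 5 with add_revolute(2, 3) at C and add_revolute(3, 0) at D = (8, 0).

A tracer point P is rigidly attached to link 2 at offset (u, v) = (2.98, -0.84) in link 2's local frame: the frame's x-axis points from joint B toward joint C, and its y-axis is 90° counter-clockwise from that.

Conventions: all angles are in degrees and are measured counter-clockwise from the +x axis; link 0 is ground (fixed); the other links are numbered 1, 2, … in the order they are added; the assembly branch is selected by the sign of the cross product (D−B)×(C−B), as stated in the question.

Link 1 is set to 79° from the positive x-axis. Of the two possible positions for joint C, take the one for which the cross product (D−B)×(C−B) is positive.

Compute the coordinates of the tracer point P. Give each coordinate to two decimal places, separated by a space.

A=(0,0), D=(8.00,0)
B = A + 4.00·(cos79°, sin79°) = (0.7632, 3.9265)
|BD| = 8.2334
circle(B,10.00) ∩ circle(D,5.00): a=8.6713, h=4.9808
  candidates: C₊=(10.7603,4.1690) cross=41.009; C₋=(6.0096,-4.5868) cross=-41.009
  branch + wants cross > 0 → take C=(10.7603,4.1690) (cross=41.009)
ex = (C−B)/|BC| = (0.9997,0.0243); ey = (-0.0243,0.9997)
P = B + 2.98·ex + -0.84·ey = (3.7627,3.1590)

3.76 3.16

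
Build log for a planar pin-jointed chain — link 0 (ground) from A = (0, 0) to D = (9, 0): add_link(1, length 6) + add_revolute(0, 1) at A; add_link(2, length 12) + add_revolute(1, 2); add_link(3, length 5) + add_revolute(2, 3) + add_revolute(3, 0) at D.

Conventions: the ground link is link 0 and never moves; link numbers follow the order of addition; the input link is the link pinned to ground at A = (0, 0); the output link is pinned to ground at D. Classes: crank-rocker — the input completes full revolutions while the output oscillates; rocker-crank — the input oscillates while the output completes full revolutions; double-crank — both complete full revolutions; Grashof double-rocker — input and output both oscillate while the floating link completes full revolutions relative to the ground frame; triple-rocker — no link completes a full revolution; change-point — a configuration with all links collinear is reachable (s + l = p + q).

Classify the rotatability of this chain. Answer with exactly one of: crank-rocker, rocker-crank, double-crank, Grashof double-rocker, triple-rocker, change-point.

lengths: ground=9, input=6, coupler=12, output=5
sorted: s=5 (shortest), l=12 (longest), p+q=15
s + l = 17 vs p + q = 15
s + l > p + q → non-Grashof → no link fully rotates → triple-rocker

triple-rocker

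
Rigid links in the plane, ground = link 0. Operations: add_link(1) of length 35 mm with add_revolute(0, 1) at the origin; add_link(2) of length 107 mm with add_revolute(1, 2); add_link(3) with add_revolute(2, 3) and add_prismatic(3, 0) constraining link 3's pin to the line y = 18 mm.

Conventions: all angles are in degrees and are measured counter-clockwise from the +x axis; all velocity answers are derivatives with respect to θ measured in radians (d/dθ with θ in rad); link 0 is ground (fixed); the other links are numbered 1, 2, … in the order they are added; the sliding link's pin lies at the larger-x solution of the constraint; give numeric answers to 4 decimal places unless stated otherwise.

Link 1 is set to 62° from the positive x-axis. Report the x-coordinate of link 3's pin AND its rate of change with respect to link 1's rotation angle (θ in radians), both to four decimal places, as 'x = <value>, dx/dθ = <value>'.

geometry: r = 35 mm, L = 107 mm, e = 18 mm
crank pin P = (r cos θ, r sin θ) = (16.431505, 30.903166)
h = r sin θ − e = 30.903166 − 18 = 12.903166
x = r cos θ + √(L² − h²) = 16.431505 + 106.219152 = 122.650657
dx/dθ = −r sin θ − h·r cos θ/√(L² − h²) (θ in radians; h = 12.903166) = -32.899213

x = 122.6507, dx/dθ = -32.8992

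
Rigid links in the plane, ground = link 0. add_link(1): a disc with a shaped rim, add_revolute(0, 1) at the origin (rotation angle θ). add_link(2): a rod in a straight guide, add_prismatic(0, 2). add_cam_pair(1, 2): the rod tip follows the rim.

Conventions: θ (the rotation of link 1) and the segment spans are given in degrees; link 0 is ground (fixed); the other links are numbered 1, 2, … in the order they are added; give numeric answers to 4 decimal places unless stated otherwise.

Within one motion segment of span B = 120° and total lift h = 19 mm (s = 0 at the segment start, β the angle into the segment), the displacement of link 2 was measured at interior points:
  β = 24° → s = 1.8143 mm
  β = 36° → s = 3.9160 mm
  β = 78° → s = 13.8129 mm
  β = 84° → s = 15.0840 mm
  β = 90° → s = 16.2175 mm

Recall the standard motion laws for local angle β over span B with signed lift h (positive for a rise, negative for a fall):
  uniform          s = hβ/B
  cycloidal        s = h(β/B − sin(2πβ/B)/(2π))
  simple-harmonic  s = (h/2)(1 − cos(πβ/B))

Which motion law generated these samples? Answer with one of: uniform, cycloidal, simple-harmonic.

candidates at β/B = r: uniform s = h·r (linear in β); cycloidal s = h·(r − sin(2πr)/(2π)); simple-harmonic s = (h/2)(1 − cos(πr))
β=24°: printed 1.8143 | uniform 3.8000, cycloidal 0.9241, simple-harmonic 1.8143
β=36°: printed 3.9160 | uniform 5.7000, cycloidal 2.8241, simple-harmonic 3.9160
β=78°: printed 13.8129 | uniform 12.3500, cycloidal 14.7964, simple-harmonic 13.8129
β=84°: printed 15.0840 | uniform 13.3000, cycloidal 16.1759, simple-harmonic 15.0840
β=90°: printed 16.2175 | uniform 14.2500, cycloidal 17.2739, simple-harmonic 16.2175
only one law matches every sample → simple-harmonic

simple-harmonic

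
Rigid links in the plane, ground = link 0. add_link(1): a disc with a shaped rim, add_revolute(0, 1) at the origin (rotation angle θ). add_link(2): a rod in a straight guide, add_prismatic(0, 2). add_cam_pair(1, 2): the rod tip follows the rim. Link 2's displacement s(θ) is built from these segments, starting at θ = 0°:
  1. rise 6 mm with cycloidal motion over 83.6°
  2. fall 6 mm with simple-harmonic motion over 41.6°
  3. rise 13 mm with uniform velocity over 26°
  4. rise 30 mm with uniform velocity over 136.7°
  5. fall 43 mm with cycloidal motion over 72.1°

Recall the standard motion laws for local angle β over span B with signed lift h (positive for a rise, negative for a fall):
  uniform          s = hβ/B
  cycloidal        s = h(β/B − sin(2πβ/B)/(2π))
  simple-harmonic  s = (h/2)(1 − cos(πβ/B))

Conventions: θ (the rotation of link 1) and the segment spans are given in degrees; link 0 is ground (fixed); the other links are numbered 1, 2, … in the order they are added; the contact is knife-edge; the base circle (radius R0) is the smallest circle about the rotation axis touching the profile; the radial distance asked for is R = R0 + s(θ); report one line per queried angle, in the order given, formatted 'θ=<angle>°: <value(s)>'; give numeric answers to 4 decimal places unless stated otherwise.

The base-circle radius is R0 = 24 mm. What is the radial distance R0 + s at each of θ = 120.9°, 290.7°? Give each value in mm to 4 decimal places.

segment 1 (0° to 83.6°, cycloidal, h = 6) is passed completely: s = 0.0000 + (6) = 6.0000
θ = 120.9° falls in segment 2 (83.6° to 125.2°, simple-harmonic, h = -6): β = 120.9 − 83.6 = 37.3°, B = 41.6°; Δs = -6/2·(1 − cos(π·0.8966)) = -5.8432; s = 6.0000 − 5.8432 = 0.1568
segment 2 (83.6° to 125.2°, simple-harmonic, h = -6) is passed completely: s = 6.0000 + (-6) = 0.0000
segment 3 (125.2° to 151.2°, uniform, h = 13) is passed completely: s = 0.0000 + (13) = 13.0000
segment 4 (151.2° to 287.9°, uniform, h = 30) is passed completely: s = 13.0000 + (30) = 43.0000
θ = 290.7° falls in segment 5 (287.9° to 360°, cycloidal, h = -43): β = 290.7 − 287.9 = 2.8°, B = 72.1°; Δs = -43·(0.0388 − sin(2π·0.0388)/(2π)) = -0.0165; s = 43.0000 − 0.0165 = 42.9835
θ=120.9°: R = R0 + s = 24 + 0.1568 = 24.1568
θ=290.7°: R = R0 + s = 24 + 42.9835 = 66.9835

θ=120.9°: 24.1568
θ=290.7°: 66.9835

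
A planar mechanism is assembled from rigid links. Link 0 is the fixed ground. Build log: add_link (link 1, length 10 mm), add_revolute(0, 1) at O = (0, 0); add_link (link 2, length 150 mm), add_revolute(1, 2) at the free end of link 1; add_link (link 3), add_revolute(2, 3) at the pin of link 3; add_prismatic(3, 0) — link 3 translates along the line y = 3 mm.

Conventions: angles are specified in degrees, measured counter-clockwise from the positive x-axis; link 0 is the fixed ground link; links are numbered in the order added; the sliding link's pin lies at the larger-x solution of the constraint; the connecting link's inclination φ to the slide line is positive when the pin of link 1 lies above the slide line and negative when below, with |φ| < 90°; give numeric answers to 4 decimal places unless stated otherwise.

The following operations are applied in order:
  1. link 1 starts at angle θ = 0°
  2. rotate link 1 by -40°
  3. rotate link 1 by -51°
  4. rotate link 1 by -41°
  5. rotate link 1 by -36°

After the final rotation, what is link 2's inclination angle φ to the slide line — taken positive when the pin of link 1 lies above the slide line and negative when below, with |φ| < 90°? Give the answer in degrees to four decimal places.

geometry: r = 10 mm, L = 150 mm, e = 3 mm; θ starts at 0°
rotate link 1 by -40°: θ ← 0° -40° = -40°
rotate link 1 by -51°: θ ← -40° -51° = -91°
rotate link 1 by -41°: θ ← -91° -41° = -132°
rotate link 1 by -36°: θ ← -132° -36° = -168°
h = r sin θ − e = -2.079117 − 3 = -5.079117
sin φ = h / L = -5.079117 / 150 = -0.03386078
φ = arcsin(-0.03386078) = -1.940451°

-1.9405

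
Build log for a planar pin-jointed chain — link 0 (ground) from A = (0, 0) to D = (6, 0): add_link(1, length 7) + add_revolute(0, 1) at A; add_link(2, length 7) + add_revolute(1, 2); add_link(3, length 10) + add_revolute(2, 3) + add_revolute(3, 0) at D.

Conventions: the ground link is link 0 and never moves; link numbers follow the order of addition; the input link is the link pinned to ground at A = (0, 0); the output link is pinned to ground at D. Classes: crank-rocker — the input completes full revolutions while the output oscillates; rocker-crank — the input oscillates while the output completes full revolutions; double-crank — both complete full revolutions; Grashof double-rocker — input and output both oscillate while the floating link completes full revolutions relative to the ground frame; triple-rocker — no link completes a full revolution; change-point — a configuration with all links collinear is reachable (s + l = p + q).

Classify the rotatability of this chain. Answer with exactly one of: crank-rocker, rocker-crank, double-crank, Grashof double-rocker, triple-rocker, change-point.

lengths: ground=6, input=7, coupler=7, output=10
sorted: s=6 (shortest), l=10 (longest), p+q=14
s + l = 16 vs p + q = 14
s + l > p + q → non-Grashof → no link fully rotates → triple-rocker

triple-rocker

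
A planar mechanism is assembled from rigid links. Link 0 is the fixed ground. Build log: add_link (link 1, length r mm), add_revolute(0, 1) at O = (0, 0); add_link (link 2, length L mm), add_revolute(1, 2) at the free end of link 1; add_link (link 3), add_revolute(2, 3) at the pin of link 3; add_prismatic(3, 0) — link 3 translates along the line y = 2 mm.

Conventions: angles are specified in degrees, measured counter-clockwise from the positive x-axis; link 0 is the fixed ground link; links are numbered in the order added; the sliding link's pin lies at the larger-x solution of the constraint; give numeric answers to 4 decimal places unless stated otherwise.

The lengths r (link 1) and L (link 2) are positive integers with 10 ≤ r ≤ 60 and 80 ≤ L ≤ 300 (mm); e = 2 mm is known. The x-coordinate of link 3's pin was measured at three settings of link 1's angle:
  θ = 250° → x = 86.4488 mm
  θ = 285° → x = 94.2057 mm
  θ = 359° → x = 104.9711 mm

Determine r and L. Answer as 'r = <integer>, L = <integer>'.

constraint per measurement: (x − r cos θ)² + (r sin θ − e)² = L²
subtracting the θ₁ and θ₂ equations cancels the r² and L² terms:
r = (x₁² − x₂²) / (2[(x₁cos θ₁ + e sin θ₁) − (x₂cos θ₂ + e sin θ₂)]) = 13.0000 → r = 13
L² = (x₁ − r cos θ₁)² + (r sin θ₁ − e)² = 8464.0070 → L = 92.0000 → L = 92
check at θ₃=359°: x = 104.9711 (printed 104.9711) ✓

r = 13, L = 92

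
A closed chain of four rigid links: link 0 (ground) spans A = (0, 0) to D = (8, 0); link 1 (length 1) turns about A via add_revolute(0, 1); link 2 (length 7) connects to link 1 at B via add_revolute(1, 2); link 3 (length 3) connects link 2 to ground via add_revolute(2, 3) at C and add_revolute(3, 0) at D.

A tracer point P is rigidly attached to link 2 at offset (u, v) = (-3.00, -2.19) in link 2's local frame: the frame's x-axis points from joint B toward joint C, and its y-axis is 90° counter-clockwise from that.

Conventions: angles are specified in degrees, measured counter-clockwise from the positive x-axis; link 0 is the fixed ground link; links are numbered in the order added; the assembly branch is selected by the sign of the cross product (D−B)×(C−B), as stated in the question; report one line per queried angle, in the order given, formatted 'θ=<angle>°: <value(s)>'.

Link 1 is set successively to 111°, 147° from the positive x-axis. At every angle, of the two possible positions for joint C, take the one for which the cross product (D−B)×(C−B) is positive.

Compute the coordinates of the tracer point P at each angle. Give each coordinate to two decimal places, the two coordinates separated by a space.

A=(0,0), D=(8.00,0)
θ=111°: B = A + 1.00·(cos111°, sin111°) = (-0.3584, 0.9336)
θ=111°: |BD| = 8.4103
θ=111°: circle(B,7.00) ∩ circle(D,3.00): a=6.5832, h=2.3794
θ=111°:   candidates: C₊=(6.4483,2.5675) cross=20.012; C₋=(5.9200,-2.1619) cross=-20.012
θ=111°:   branch + wants cross > 0 → take C=(6.4483,2.5675) (cross=20.012)
θ=111°: ex = (C−B)/|BC| = (0.9724,0.2334); ey = (-0.2334,0.9724)
θ=111°: P = B + -3.00·ex + -2.19·ey = (-2.7643,-1.8962)
θ=147°: B = A + 1.00·(cos147°, sin147°) = (-0.8387, 0.5446)
θ=147°: |BD| = 8.8554
θ=147°: circle(B,7.00) ∩ circle(D,3.00): a=6.6862, h=2.0723
θ=147°:   candidates: C₊=(5.9623,2.2018) cross=18.351; C₋=(5.7074,-1.9350) cross=-18.351
θ=147°:   branch + wants cross > 0 → take C=(5.9623,2.2018) (cross=18.351)
θ=147°: ex = (C−B)/|BC| = (0.9716,0.2367); ey = (-0.2367,0.9716)
θ=147°: P = B + -3.00·ex + -2.19·ey = (-3.2349,-2.2933)

θ=111°: -2.76 -1.90
θ=147°: -3.23 -2.29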